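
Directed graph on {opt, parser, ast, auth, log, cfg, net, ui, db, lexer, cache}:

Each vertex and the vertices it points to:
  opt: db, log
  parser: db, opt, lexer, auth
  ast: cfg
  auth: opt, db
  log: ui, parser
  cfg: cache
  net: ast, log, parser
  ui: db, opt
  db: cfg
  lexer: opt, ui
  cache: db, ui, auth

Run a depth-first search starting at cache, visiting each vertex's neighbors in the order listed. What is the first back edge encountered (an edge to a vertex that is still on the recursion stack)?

cfg->cache

DFS from cache (visiting each vertex's neighbors in the order listed); mark gray on enter, black on exit:
cache gray
  db gray
    cfg gray
      cfg→cache: cache is gray → back edge
First back edge: cfg → cache.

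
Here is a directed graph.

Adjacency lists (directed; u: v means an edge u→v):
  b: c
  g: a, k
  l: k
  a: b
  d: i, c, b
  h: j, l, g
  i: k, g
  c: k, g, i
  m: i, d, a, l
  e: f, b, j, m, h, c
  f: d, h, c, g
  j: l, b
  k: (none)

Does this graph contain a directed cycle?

Yes

DFS with white/gray/black marking, starting from f:
f gray
  d gray
    i gray
      k gray
      k black
      g gray
        a gray
          b gray
            c gray
              c→k: k black — skip
              c→g: g is gray → back edge
Back edge found, so a cycle exists: g → a → b → c → g.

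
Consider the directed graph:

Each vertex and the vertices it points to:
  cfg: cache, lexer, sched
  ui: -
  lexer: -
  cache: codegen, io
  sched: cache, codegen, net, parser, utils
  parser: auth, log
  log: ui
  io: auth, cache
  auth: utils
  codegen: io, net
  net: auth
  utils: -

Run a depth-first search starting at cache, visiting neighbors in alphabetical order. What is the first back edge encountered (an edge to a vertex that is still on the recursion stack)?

DFS from cache (visiting neighbors in alphabetical order); mark gray on enter, black on exit:
cache gray
  codegen gray
    io gray
      auth gray
        utils gray
        utils black
      auth black
      io→cache: cache is gray → back edge
First back edge: io → cache.

io->cache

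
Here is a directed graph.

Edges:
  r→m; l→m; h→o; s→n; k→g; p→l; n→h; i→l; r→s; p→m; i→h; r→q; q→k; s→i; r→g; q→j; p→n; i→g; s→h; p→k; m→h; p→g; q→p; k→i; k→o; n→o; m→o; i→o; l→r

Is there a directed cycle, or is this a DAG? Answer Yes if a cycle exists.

DFS with white/gray/black marking, starting from n:
n gray
  o gray
  o black
  h gray
    h→o: o black — skip
  h black
n black
g gray
g black
i gray
  l gray
    r gray
      m gray
        m→o: o black — skip
        m→h: h black — skip
      m black
      q gray
        p gray
          k gray
            k→g: g black — skip
            k→o: o black — skip
            k→i: i is gray → back edge
Back edge found, so a cycle exists: i → l → r → q → p → k → i.

Yes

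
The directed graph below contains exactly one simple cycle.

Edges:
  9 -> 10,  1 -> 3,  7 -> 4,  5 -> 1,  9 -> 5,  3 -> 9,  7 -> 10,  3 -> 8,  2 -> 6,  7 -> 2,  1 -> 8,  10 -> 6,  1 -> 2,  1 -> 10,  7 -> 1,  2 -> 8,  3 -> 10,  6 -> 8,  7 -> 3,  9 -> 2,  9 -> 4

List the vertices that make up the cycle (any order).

1, 3, 5, 9

DFS with gray/black marking from 3:
3 gray
  8 gray
  8 black
  10 gray
    6 gray
      6→8: 8 black — skip
    6 black
  10 black
  9 gray
    2 gray
      2→6: 6 black — skip
      2→8: 8 black — skip
    2 black
    4 gray
    4 black
    5 gray
      1 gray
        1→10: 10 black — skip
        1→8: 8 black — skip
        1→2: 2 black — skip
        1→3: 3 is gray → back edge
Back edge closes the cycle 3 → 9 → 5 → 1 → 3; its vertices are {1, 3, 5, 9}.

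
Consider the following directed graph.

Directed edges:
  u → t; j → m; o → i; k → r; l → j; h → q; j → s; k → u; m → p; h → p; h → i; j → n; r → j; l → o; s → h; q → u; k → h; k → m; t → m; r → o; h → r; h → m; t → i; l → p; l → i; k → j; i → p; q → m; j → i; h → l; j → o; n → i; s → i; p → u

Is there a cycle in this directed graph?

DFS with white/gray/black marking, starting from m:
m gray
  p gray
    u gray
      t gray
        t→m: m is gray → back edge
Back edge found, so a cycle exists: m → p → u → t → m.

Yes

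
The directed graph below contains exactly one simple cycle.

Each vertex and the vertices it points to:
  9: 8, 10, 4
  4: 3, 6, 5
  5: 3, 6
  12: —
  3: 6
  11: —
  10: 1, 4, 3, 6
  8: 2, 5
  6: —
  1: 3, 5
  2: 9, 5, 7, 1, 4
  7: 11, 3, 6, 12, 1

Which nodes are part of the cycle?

2, 8, 9

DFS with gray/black marking from 8:
8 gray
  2 gray
    9 gray
      9→8: 8 is gray → back edge
Back edge closes the cycle 8 → 2 → 9 → 8; its vertices are {2, 8, 9}.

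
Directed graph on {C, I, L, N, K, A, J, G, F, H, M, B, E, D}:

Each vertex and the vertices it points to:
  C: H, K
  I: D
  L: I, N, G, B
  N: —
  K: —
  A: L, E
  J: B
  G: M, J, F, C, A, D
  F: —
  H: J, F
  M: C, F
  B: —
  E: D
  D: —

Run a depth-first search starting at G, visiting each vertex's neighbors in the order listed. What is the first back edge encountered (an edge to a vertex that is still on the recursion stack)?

L→G

DFS from G (visiting each vertex's neighbors in the order listed); mark gray on enter, black on exit:
G gray
  M gray
    C gray
      H gray
        J gray
          B gray
          B black
        J black
        F gray
        F black
      H black
      K gray
      K black
    C black
    M→F: F black — skip
  M black
  G→J: J black — skip
  G→F: F black — skip
  G→C: C black — skip
  A gray
    L gray
      I gray
        D gray
        D black
      I black
      N gray
      N black
      L→G: G is gray → back edge
First back edge: L → G.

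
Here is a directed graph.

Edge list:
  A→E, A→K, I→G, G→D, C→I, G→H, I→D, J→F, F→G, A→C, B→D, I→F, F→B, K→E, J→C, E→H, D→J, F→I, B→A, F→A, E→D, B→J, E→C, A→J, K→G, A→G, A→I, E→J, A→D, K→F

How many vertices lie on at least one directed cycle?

A vertex is on a directed cycle iff it belongs to a strongly connected component of size ≥ 2 (or has a self-loop).
The vertices on cycles are {A, B, C, D, E, F, G, I, J, K} — 10 in total.

10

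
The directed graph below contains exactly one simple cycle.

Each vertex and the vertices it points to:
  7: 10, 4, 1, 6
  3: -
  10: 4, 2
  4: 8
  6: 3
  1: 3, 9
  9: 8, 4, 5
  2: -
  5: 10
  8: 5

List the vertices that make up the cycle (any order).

DFS with gray/black marking from 10:
10 gray
  4 gray
    8 gray
      5 gray
        5→10: 10 is gray → back edge
Back edge closes the cycle 10 → 4 → 8 → 5 → 10; its vertices are {4, 5, 8, 10}.

4, 5, 8, 10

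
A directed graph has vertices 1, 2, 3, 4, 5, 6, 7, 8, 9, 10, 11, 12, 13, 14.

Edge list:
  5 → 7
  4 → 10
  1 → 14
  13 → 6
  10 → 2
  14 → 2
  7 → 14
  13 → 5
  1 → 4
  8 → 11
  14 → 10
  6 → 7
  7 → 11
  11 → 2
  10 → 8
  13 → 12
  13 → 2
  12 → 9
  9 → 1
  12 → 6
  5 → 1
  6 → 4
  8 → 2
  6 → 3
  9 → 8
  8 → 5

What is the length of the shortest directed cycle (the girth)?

5

For each vertex v, BFS finds the shortest path from v back to v.
The shortest such closed walk is 1 → 14 → 10 → 8 → 5 → 1, length 5.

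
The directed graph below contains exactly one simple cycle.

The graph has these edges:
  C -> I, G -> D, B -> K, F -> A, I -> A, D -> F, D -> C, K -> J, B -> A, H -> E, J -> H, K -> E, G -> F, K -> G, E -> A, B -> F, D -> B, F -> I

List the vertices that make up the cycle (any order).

B, D, G, K

DFS with gray/black marking from K:
K gray
  J gray
    H gray
      E gray
        A gray
        A black
      E black
    H black
  J black
  G gray
    F gray
      F→A: A black — skip
      I gray
        I→A: A black — skip
      I black
    F black
    D gray
      D→F: F black — skip
      C gray
        C→I: I black — skip
      C black
      B gray
        B→A: A black — skip
        B→F: F black — skip
        B→K: K is gray → back edge
Back edge closes the cycle K → G → D → B → K; its vertices are {B, D, G, K}.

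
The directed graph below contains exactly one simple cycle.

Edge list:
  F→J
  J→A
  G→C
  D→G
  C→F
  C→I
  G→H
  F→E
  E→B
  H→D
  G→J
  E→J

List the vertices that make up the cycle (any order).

D, G, H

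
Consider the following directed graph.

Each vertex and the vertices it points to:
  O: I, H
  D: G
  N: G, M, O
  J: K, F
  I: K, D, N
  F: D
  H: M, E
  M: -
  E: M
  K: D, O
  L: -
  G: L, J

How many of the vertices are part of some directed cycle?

8

A vertex is on a directed cycle iff it belongs to a strongly connected component of size ≥ 2 (or has a self-loop).
The vertices on cycles are {D, F, G, I, J, K, N, O} — 8 in total.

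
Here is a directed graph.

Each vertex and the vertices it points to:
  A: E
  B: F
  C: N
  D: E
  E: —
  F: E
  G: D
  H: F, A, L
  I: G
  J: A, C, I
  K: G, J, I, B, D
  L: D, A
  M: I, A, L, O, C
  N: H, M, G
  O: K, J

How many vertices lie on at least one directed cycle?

A vertex is on a directed cycle iff it belongs to a strongly connected component of size ≥ 2 (or has a self-loop).
The vertices on cycles are {C, J, K, M, N, O} — 6 in total.

6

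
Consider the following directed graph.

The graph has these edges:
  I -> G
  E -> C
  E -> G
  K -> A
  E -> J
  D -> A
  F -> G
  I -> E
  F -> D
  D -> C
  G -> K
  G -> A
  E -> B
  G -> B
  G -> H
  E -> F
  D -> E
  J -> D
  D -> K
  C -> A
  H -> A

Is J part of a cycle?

J is on a cycle iff J can reach itself via ≥1 edge.
J → D → E → J — yes.

Yes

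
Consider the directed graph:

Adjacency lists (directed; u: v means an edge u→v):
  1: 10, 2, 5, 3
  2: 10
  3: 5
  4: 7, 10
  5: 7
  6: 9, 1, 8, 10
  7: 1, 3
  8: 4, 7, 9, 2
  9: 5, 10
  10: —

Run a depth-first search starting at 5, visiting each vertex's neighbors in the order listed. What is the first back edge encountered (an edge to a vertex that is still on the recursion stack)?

DFS from 5 (visiting each vertex's neighbors in the order listed); mark gray on enter, black on exit:
5 gray
  7 gray
    1 gray
      10 gray
      10 black
      2 gray
        2→10: 10 black — skip
      2 black
      1→5: 5 is gray → back edge
First back edge: 1 → 5.

1→5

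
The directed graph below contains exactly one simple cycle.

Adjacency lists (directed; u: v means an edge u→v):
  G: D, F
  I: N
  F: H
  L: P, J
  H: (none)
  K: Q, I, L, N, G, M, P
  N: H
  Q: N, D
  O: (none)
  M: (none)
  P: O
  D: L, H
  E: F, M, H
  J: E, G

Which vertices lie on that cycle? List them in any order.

D, G, J, L

DFS with gray/black marking from L:
L gray
  P gray
    O gray
    O black
  P black
  J gray
    E gray
      F gray
        H gray
        H black
      F black
      M gray
      M black
      E→H: H black — skip
    E black
    G gray
      D gray
        D→L: L is gray → back edge
Back edge closes the cycle L → J → G → D → L; its vertices are {D, G, J, L}.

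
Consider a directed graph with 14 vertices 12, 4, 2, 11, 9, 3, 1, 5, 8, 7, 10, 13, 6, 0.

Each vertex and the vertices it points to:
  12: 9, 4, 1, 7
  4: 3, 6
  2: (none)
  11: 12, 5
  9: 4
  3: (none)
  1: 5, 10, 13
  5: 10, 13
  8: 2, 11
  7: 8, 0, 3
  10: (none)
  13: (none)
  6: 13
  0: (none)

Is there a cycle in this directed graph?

DFS with white/gray/black marking, starting from 0:
0 gray
0 black
12 gray
  9 gray
    4 gray
      3 gray
      3 black
      6 gray
        13 gray
        13 black
      6 black
    4 black
  9 black
  12→4: 4 black — skip
  1 gray
    5 gray
      10 gray
      10 black
      5→13: 13 black — skip
    5 black
    1→10: 10 black — skip
    1→13: 13 black — skip
  1 black
  7 gray
    8 gray
      2 gray
      2 black
      11 gray
        11→12: 12 is gray → back edge
Back edge found, so a cycle exists: 12 → 7 → 8 → 11 → 12.

Yes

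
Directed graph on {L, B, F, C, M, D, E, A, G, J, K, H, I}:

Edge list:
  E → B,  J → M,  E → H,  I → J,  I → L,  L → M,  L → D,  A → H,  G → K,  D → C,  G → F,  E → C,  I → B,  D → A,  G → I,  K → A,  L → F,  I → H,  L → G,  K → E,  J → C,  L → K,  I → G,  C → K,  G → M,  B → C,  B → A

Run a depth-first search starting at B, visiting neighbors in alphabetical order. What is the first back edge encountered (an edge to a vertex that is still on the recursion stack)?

E->B

DFS from B (visiting neighbors in alphabetical order); mark gray on enter, black on exit:
B gray
  A gray
    H gray
    H black
  A black
  C gray
    K gray
      K→A: A black — skip
      E gray
        E→B: B is gray → back edge
First back edge: E → B.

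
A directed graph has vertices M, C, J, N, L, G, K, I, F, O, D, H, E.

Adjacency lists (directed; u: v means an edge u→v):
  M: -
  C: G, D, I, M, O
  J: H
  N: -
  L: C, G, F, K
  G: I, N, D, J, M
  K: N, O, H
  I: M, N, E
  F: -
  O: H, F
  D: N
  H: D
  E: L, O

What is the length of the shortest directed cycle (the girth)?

4

For each vertex v, BFS finds the shortest path from v back to v.
The shortest such closed walk is L → G → I → E → L, length 4.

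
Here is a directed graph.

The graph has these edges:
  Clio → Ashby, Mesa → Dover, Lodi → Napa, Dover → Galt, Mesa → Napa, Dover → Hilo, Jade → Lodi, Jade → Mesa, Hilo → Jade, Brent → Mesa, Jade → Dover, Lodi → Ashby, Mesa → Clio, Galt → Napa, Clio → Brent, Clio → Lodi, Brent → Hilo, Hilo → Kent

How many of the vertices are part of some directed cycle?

A vertex is on a directed cycle iff it belongs to a strongly connected component of size ≥ 2 (or has a self-loop).
The vertices on cycles are {Clio, Hilo, Jade, Mesa, Brent, Dover} — 6 in total.

6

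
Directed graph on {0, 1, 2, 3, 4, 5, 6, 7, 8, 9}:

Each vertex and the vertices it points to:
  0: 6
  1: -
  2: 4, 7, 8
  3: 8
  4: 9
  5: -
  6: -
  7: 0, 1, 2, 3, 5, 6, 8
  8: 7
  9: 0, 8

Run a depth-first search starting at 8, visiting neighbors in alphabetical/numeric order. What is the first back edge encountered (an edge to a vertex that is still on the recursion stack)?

DFS from 8 (visiting neighbors in alphabetical/numeric order); mark gray on enter, black on exit:
8 gray
  7 gray
    0 gray
      6 gray
      6 black
    0 black
    1 gray
    1 black
    2 gray
      4 gray
        9 gray
          9→0: 0 black — skip
          9→8: 8 is gray → back edge
First back edge: 9 → 8.

9→8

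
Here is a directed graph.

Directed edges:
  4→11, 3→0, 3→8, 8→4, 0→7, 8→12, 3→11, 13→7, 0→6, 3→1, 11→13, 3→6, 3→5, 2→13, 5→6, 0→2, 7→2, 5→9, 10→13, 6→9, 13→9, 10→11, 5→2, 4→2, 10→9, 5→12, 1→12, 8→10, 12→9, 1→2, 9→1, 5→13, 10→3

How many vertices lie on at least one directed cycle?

9

A vertex is on a directed cycle iff it belongs to a strongly connected component of size ≥ 2 (or has a self-loop).
The vertices on cycles are {1, 2, 3, 7, 8, 9, 10, 12, 13} — 9 in total.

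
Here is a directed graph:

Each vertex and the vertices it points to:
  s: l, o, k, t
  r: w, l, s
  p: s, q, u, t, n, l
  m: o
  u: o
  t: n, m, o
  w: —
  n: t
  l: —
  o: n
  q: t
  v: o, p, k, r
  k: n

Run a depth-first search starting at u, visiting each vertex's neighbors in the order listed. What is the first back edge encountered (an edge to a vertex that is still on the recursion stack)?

t→n

DFS from u (visiting each vertex's neighbors in the order listed); mark gray on enter, black on exit:
u gray
  o gray
    n gray
      t gray
        t→n: n is gray → back edge
First back edge: t → n.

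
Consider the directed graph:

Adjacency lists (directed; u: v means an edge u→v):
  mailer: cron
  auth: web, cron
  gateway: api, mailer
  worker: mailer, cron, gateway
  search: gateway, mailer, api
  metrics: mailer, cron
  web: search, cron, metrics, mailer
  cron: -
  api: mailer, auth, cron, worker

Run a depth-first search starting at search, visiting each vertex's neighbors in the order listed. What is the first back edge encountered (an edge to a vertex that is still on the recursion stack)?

web→search

DFS from search (visiting each vertex's neighbors in the order listed); mark gray on enter, black on exit:
search gray
  gateway gray
    api gray
      mailer gray
        cron gray
        cron black
      mailer black
      auth gray
        web gray
          web→search: search is gray → back edge
First back edge: web → search.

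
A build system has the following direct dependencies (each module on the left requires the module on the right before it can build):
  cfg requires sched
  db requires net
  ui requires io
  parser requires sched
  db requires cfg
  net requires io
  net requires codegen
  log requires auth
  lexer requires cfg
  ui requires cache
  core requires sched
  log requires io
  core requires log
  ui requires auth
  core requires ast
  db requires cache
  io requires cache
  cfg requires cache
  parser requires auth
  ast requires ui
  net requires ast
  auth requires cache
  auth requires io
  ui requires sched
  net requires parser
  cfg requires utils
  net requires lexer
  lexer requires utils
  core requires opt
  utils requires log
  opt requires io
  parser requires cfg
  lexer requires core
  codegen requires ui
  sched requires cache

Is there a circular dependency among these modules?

No

DFS with white/gray/black marking, starting from core:
core gray
  ast gray
    ui gray
      sched gray
        cache gray
        cache black
      sched black
      ui→cache: cache black — skip
      auth gray
        io gray
          io→cache: cache black — skip
        io black
        auth→cache: cache black — skip
      auth black
      ui→io: io black — skip
    ui black
  ast black
  opt gray
    opt→io: io black — skip
  opt black
  log gray
    log→auth: auth black — skip
    log→io: io black — skip
  log black
  core→sched: sched black — skip
core black
codegen gray
  codegen→ui: ui black — skip
codegen black
net gray
  lexer gray
    lexer→core: core black — skip
    cfg gray
      utils gray
        utils→log: log black — skip
      utils black
      cfg→cache: cache black — skip
      cfg→sched: sched black — skip
    cfg black
    lexer→utils: utils black — skip
  lexer black
  net→codegen: codegen black — skip
  parser gray
    parser→sched: sched black — skip
    parser→cfg: cfg black — skip
    parser→auth: auth black — skip
  parser black
  net→io: io black — skip
  net→ast: ast black — skip
net black
db gray
  db→cfg: cfg black — skip
  db→cache: cache black — skip
  db→net: net black — skip
db black
Every edge goes to a white or black vertex — no back edge, so the graph is acyclic.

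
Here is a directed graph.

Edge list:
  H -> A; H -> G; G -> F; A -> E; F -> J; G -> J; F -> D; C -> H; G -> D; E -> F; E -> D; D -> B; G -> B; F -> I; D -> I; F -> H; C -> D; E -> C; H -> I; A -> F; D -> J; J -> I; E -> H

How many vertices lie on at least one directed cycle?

A vertex is on a directed cycle iff it belongs to a strongly connected component of size ≥ 2 (or has a self-loop).
The vertices on cycles are {A, C, E, F, G, H} — 6 in total.

6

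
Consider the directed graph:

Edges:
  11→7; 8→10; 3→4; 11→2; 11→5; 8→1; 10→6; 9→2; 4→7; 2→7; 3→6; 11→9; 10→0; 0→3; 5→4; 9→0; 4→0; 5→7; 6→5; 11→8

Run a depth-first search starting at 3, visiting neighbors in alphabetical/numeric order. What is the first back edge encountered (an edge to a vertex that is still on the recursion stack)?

DFS from 3 (visiting neighbors in alphabetical/numeric order); mark gray on enter, black on exit:
3 gray
  4 gray
    0 gray
      0→3: 3 is gray → back edge
First back edge: 0 → 3.

0→3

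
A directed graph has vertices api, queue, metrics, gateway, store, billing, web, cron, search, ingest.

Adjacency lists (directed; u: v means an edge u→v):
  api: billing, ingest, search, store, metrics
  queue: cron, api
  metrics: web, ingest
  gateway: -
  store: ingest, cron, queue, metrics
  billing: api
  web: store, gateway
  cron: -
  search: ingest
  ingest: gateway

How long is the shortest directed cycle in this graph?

For each vertex v, BFS finds the shortest path from v back to v.
The shortest such closed walk is api → billing → api, length 2.

2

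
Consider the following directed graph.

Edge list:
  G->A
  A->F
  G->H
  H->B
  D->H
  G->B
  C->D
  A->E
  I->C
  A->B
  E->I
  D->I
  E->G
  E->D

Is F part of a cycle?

F lies on a cycle iff there is a path from F back to itself.
Exploring from F, it never reaches itself; equivalently, its strongly connected component is a singleton.

No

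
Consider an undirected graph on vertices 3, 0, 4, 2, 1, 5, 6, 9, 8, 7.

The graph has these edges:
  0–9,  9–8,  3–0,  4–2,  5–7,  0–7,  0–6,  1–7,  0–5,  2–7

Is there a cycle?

DFS, tracking each vertex's parent; an edge to a visited non-parent vertex closes a cycle.
Start from 3:
visit 3 (parent –)
  visit 0 (parent 3)
    visit 6 (parent 0)
      6–0: parent, skip
    visit 9 (parent 0)
      visit 8 (parent 9)
        8–9: parent, skip
      9–0: parent, skip
    visit 5 (parent 0)
      5–0: parent, skip
      visit 7 (parent 5)
        7–5: parent, skip
        7–0: 0 visited and ≠ parent → cycle
Cycle: 0 – 5 – 7 – 0.

Yes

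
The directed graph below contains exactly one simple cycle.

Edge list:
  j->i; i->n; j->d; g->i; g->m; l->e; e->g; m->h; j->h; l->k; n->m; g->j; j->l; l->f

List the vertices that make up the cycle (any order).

DFS with gray/black marking from g:
g gray
  i gray
    n gray
      m gray
        h gray
        h black
      m black
    n black
  i black
  g→m: m black — skip
  j gray
    j→h: h black — skip
    d gray
    d black
    l gray
      k gray
      k black
      f gray
      f black
      e gray
        e→g: g is gray → back edge
Back edge closes the cycle g → j → l → e → g; its vertices are {e, g, j, l}.

e, g, j, l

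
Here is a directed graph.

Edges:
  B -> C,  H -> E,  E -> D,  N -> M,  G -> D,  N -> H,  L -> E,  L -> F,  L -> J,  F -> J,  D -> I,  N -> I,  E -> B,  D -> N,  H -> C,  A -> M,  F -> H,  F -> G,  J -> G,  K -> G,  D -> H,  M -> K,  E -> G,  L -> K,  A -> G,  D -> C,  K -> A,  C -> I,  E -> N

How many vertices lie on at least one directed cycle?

A vertex is on a directed cycle iff it belongs to a strongly connected component of size ≥ 2 (or has a self-loop).
The vertices on cycles are {A, D, E, G, H, K, M, N} — 8 in total.

8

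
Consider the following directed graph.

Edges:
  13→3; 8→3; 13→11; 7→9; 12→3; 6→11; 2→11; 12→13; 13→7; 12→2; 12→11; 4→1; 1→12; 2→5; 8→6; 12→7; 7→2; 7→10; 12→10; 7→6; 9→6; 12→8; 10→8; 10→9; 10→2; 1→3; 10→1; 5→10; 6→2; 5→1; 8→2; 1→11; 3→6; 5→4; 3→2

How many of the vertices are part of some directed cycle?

12

A vertex is on a directed cycle iff it belongs to a strongly connected component of size ≥ 2 (or has a self-loop).
The vertices on cycles are {1, 2, 3, 4, 5, 6, 7, 8, 9, 10, 12, 13} — 12 in total.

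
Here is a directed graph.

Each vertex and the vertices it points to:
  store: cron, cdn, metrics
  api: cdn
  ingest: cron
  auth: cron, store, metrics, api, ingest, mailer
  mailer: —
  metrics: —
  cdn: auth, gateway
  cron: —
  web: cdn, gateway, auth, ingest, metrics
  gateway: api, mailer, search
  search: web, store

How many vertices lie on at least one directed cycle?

7

A vertex is on a directed cycle iff it belongs to a strongly connected component of size ≥ 2 (or has a self-loop).
The vertices on cycles are {api, cdn, web, auth, store, search, gateway} — 7 in total.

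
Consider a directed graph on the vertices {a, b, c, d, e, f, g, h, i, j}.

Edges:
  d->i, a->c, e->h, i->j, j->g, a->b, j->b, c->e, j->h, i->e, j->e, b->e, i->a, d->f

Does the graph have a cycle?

No

DFS with white/gray/black marking, starting from f:
f gray
f black
a gray
  c gray
    e gray
      h gray
      h black
    e black
  c black
  b gray
    b→e: e black — skip
  b black
a black
d gray
  d→f: f black — skip
  i gray
    i→e: e black — skip
    i→a: a black — skip
    j gray
      j→e: e black — skip
      j→h: h black — skip
      j→b: b black — skip
      g gray
      g black
    j black
  i black
d black
Every edge goes to a white or black vertex — no back edge, so the graph is acyclic.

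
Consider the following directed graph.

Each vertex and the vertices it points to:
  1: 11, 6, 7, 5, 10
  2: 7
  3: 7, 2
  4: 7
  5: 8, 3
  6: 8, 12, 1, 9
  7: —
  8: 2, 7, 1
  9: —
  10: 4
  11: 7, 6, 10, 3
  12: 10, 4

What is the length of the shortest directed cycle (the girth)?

For each vertex v, BFS finds the shortest path from v back to v.
The shortest such closed walk is 6 → 1 → 6, length 2.

2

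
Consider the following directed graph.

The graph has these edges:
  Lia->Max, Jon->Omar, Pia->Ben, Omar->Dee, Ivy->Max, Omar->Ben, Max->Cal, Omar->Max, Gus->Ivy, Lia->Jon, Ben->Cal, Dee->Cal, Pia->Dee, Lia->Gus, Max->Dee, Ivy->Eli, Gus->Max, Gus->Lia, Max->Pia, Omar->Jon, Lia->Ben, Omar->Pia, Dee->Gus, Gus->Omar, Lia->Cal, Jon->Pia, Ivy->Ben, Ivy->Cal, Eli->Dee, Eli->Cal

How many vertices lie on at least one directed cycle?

9

A vertex is on a directed cycle iff it belongs to a strongly connected component of size ≥ 2 (or has a self-loop).
The vertices on cycles are {Dee, Eli, Gus, Ivy, Jon, Lia, Max, Pia, Omar} — 9 in total.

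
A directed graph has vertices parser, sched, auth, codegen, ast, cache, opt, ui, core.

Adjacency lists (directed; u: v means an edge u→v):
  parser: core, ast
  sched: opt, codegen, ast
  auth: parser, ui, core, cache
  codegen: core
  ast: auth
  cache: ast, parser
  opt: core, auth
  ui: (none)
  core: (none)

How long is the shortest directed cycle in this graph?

For each vertex v, BFS finds the shortest path from v back to v.
The shortest such closed walk is ast → auth → parser → ast, length 3.

3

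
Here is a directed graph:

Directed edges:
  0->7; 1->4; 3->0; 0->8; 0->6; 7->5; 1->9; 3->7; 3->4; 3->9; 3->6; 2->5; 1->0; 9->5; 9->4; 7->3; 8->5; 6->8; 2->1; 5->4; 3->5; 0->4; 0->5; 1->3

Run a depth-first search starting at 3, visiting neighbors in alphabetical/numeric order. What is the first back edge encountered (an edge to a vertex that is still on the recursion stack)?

DFS from 3 (visiting neighbors in alphabetical/numeric order); mark gray on enter, black on exit:
3 gray
  0 gray
    4 gray
    4 black
    5 gray
      5→4: 4 black — skip
    5 black
    6 gray
      8 gray
        8→5: 5 black — skip
      8 black
    6 black
    7 gray
      7→3: 3 is gray → back edge
First back edge: 7 → 3.

7->3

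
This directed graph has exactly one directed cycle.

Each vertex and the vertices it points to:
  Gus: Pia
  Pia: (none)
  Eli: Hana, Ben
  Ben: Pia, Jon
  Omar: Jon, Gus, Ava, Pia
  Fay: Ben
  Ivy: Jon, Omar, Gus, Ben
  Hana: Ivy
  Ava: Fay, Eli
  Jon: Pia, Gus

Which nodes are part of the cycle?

Ava, Eli, Ivy, Hana, Omar

DFS with gray/black marking from Ava:
Ava gray
  Fay gray
    Ben gray
      Pia gray
      Pia black
      Jon gray
        Jon→Pia: Pia black — skip
        Gus gray
          Gus→Pia: Pia black — skip
        Gus black
      Jon black
    Ben black
  Fay black
  Eli gray
    Hana gray
      Ivy gray
        Ivy→Jon: Jon black — skip
        Omar gray
          Omar→Jon: Jon black — skip
          Omar→Gus: Gus black — skip
          Omar→Ava: Ava is gray → back edge
Back edge closes the cycle Ava → Eli → Hana → Ivy → Omar → Ava; its vertices are {Ava, Eli, Ivy, Hana, Omar}.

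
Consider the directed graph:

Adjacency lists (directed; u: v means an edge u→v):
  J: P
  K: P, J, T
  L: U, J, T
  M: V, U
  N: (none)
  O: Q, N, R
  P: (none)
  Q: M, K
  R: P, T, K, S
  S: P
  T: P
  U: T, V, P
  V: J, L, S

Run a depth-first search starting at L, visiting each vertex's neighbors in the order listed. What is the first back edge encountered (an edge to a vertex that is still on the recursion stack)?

DFS from L (visiting each vertex's neighbors in the order listed); mark gray on enter, black on exit:
L gray
  U gray
    T gray
      P gray
      P black
    T black
    V gray
      J gray
        J→P: P black — skip
      J black
      V→L: L is gray → back edge
First back edge: V → L.

V→L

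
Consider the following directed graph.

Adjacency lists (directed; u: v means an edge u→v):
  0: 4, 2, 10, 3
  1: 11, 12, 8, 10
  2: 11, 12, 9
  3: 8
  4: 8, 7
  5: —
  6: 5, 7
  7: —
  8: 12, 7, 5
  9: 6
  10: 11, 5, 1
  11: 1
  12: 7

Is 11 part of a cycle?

Yes

11 is on a cycle iff 11 can reach itself via ≥1 edge.
11 → 1 → 11 — yes.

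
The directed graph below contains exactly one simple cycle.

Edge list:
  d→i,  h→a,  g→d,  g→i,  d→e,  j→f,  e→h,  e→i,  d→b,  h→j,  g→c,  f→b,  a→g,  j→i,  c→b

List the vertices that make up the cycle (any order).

DFS with gray/black marking from h:
h gray
  j gray
    f gray
      b gray
      b black
    f black
    i gray
    i black
  j black
  a gray
    g gray
      d gray
        e gray
          e→i: i black — skip
          e→h: h is gray → back edge
Back edge closes the cycle h → a → g → d → e → h; its vertices are {a, d, e, g, h}.

a, d, e, g, h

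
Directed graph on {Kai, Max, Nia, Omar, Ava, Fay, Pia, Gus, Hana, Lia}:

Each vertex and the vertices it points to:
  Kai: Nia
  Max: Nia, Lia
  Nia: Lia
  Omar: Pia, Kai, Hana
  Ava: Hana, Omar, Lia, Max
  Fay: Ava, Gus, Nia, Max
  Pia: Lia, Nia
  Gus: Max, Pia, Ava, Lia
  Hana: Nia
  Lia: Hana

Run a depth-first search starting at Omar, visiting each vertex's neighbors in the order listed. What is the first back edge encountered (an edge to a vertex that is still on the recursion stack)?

DFS from Omar (visiting each vertex's neighbors in the order listed); mark gray on enter, black on exit:
Omar gray
  Pia gray
    Lia gray
      Hana gray
        Nia gray
          Nia→Lia: Lia is gray → back edge
First back edge: Nia → Lia.

Nia->Lia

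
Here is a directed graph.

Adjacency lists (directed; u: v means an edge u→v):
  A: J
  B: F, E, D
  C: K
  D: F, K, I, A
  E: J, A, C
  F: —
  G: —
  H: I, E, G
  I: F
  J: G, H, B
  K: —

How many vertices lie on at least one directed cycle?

A vertex is on a directed cycle iff it belongs to a strongly connected component of size ≥ 2 (or has a self-loop).
The vertices on cycles are {A, B, D, E, H, J} — 6 in total.

6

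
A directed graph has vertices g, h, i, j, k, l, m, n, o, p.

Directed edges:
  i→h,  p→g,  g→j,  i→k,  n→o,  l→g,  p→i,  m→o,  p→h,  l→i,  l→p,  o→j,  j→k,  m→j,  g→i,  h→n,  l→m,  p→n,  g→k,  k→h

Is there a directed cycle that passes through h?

Yes

h is on a cycle iff h can reach itself via ≥1 edge.
h → n → o → j → k → h — yes.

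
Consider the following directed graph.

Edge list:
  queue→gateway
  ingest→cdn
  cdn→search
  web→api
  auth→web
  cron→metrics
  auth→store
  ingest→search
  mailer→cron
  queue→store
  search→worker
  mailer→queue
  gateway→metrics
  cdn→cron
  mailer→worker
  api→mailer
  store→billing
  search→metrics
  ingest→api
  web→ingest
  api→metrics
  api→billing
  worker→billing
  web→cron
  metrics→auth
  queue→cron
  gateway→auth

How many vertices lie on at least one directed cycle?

11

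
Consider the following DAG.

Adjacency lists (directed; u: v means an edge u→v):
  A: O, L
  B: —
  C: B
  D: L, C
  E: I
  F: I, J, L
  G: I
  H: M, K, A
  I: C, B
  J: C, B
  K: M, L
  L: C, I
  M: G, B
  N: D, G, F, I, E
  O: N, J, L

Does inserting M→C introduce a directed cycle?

No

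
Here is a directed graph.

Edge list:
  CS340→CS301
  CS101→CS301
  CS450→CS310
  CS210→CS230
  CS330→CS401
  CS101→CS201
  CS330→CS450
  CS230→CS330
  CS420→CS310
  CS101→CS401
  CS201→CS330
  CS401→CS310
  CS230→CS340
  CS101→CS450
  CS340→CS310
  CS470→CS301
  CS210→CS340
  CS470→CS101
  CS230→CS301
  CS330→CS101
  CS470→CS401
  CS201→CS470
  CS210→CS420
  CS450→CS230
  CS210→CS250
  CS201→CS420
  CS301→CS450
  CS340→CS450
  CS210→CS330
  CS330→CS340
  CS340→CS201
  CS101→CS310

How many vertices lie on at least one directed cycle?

8

A vertex is on a directed cycle iff it belongs to a strongly connected component of size ≥ 2 (or has a self-loop).
The vertices on cycles are {CS101, CS201, CS230, CS301, CS330, CS340, CS450, CS470} — 8 in total.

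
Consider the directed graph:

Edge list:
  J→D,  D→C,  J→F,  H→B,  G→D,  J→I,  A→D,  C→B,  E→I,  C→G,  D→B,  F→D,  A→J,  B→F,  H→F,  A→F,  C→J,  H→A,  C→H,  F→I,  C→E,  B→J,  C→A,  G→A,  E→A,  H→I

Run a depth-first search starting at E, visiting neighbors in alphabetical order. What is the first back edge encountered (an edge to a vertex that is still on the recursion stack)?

F->D

DFS from E (visiting neighbors in alphabetical order); mark gray on enter, black on exit:
E gray
  A gray
    D gray
      B gray
        F gray
          F→D: D is gray → back edge
First back edge: F → D.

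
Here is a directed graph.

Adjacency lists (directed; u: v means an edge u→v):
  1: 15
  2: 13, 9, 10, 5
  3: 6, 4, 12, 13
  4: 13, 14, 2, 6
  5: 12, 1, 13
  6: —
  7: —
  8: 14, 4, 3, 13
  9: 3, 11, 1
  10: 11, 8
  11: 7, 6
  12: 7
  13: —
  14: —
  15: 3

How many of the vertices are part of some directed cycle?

9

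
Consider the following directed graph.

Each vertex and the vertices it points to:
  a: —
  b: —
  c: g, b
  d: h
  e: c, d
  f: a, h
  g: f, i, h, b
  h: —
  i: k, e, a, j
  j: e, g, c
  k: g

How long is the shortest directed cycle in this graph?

For each vertex v, BFS finds the shortest path from v back to v.
The shortest such closed walk is k → g → i → k, length 3.

3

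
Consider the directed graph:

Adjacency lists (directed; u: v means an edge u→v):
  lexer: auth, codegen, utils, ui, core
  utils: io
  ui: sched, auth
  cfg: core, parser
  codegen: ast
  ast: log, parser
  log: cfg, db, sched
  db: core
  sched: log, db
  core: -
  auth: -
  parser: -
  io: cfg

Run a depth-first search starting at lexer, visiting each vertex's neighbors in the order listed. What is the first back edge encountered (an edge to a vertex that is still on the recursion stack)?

DFS from lexer (visiting each vertex's neighbors in the order listed); mark gray on enter, black on exit:
lexer gray
  auth gray
  auth black
  codegen gray
    ast gray
      log gray
        cfg gray
          core gray
          core black
          parser gray
          parser black
        cfg black
        db gray
          db→core: core black — skip
        db black
        sched gray
          sched→log: log is gray → back edge
First back edge: sched → log.

sched→log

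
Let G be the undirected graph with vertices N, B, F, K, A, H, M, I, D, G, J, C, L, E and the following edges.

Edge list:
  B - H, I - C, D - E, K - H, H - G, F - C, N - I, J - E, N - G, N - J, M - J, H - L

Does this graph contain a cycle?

No

DFS, tracking each vertex's parent; an edge to a visited non-parent vertex closes a cycle.
Start from B:
visit B (parent –)
  visit H (parent B)
    visit G (parent H)
      visit N (parent G)
        visit I (parent N)
          I–N: parent, skip
          visit C (parent I)
            visit F (parent C)
              F–C: parent, skip
            C–I: parent, skip
        N–G: parent, skip
        visit J (parent N)
          visit E (parent J)
            visit D (parent E)
              D–E: parent, skip
            E–J: parent, skip
          J–N: parent, skip
          visit M (parent J)
            M–J: parent, skip
      G–H: parent, skip
    H–B: parent, skip
    visit L (parent H)
      L–H: parent, skip
    visit K (parent H)
      K–H: parent, skip
visit A (parent –)
No non-parent visited neighbor found — the graph is a forest.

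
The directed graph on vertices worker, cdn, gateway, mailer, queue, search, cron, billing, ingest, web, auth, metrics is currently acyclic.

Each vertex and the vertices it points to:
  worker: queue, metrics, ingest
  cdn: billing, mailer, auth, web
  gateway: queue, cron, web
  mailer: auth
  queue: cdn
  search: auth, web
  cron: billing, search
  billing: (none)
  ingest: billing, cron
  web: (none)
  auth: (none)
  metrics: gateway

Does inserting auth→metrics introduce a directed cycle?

Yes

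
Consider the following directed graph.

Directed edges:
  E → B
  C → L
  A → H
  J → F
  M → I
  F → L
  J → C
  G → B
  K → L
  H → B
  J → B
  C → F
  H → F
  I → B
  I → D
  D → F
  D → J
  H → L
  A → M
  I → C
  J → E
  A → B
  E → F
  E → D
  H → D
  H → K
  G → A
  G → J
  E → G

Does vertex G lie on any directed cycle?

Yes

G is on a cycle iff G can reach itself via ≥1 edge.
G → J → E → G — yes.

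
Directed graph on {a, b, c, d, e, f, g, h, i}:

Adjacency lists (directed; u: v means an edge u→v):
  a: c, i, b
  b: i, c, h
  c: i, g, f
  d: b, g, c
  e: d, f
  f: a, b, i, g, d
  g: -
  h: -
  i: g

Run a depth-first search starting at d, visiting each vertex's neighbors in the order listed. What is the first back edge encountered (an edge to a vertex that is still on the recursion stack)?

a->c

DFS from d (visiting each vertex's neighbors in the order listed); mark gray on enter, black on exit:
d gray
  b gray
    i gray
      g gray
      g black
    i black
    c gray
      c→i: i black — skip
      c→g: g black — skip
      f gray
        a gray
          a→c: c is gray → back edge
First back edge: a → c.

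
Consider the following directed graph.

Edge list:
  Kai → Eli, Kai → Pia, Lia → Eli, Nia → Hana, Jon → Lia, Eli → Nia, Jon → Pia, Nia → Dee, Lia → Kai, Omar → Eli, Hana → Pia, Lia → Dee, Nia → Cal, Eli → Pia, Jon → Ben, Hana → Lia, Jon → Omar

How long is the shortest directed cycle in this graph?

4

For each vertex v, BFS finds the shortest path from v back to v.
The shortest such closed walk is Lia → Eli → Nia → Hana → Lia, length 4.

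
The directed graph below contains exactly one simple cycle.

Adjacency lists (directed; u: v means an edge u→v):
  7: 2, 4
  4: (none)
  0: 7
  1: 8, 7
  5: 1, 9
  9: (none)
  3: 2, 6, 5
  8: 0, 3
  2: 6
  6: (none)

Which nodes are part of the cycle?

1, 3, 5, 8

DFS with gray/black marking from 8:
8 gray
  0 gray
    7 gray
      2 gray
        6 gray
        6 black
      2 black
      4 gray
      4 black
    7 black
  0 black
  3 gray
    3→2: 2 black — skip
    3→6: 6 black — skip
    5 gray
      1 gray
        1→8: 8 is gray → back edge
Back edge closes the cycle 8 → 3 → 5 → 1 → 8; its vertices are {1, 3, 5, 8}.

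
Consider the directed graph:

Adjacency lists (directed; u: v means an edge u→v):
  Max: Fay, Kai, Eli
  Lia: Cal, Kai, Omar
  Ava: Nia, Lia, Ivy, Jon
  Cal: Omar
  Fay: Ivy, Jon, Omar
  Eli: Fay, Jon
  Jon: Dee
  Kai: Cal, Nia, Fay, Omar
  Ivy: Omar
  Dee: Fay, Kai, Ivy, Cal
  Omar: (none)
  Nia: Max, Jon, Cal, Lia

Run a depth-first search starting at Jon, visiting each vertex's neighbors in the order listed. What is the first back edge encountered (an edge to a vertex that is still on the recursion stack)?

DFS from Jon (visiting each vertex's neighbors in the order listed); mark gray on enter, black on exit:
Jon gray
  Dee gray
    Fay gray
      Ivy gray
        Omar gray
        Omar black
      Ivy black
      Fay→Jon: Jon is gray → back edge
First back edge: Fay → Jon.

Fay->Jon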